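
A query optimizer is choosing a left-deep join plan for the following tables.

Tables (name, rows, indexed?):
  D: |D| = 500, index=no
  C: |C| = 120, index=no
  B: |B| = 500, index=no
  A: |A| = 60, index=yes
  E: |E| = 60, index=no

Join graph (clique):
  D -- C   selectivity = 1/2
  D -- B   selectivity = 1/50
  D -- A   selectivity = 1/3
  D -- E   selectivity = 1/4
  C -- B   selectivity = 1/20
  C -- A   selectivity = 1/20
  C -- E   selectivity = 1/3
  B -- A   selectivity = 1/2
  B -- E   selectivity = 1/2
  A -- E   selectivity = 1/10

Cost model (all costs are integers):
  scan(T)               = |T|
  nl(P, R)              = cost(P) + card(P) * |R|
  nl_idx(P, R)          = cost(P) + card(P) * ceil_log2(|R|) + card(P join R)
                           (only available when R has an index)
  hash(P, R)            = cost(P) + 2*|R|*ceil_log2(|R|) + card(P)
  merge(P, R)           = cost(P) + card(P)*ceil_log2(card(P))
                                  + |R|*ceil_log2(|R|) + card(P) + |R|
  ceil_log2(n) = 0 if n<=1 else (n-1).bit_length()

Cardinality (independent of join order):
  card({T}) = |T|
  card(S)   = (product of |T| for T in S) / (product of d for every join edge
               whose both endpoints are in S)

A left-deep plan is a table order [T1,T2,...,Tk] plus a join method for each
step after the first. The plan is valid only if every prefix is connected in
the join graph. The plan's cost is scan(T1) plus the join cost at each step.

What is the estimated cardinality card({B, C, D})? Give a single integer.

15000

Tables in S: B(500), C(120), D(500)
Edges inside S: D-C(d=2), D-B(d=50), C-B(d=20)
numerator = 500 * 120 * 500 = 30000000
denominator = 2 * 50 * 20 = 2000
card(S) = 30000000 / 2000 = 15000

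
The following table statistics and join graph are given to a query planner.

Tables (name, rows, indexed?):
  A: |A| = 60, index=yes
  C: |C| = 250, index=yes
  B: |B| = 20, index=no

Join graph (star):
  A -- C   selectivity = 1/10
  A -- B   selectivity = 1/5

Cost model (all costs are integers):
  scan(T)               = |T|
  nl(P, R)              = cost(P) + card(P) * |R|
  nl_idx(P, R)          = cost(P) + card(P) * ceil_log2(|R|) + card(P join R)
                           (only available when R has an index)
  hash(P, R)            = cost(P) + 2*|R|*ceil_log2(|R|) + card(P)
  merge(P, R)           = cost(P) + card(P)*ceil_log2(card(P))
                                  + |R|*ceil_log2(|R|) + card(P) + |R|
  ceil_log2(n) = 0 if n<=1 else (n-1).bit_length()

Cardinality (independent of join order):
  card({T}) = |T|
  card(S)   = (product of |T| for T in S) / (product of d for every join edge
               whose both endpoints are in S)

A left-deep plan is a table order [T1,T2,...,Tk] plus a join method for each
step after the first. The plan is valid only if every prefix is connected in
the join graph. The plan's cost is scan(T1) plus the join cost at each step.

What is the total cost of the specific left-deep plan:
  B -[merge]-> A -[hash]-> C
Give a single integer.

step 1: scan B: cost=20, card=20
step 2: join A via merge
    card(P join A) = 20*60/(5) = 240
    cost = 20 + 20*5 + 60*6 + 20 + 60 = 560
step 3: join C via hash
    card(P join C) = 240*250/(10) = 6000
    cost = 560 + 2*250*8 + 240 = 4800

4800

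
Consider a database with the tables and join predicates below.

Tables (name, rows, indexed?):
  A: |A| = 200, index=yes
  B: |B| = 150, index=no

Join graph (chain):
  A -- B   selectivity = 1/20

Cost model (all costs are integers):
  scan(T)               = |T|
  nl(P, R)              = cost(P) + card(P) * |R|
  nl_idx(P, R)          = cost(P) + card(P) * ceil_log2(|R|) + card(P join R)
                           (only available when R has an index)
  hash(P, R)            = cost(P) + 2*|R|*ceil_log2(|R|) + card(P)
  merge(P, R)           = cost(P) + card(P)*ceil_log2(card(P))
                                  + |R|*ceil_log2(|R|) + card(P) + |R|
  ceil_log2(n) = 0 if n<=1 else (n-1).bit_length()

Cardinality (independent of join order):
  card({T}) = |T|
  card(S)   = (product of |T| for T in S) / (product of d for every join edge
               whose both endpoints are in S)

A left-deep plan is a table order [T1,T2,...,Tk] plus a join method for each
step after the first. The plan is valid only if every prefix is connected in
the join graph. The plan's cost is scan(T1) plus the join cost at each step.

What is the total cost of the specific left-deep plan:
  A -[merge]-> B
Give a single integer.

3350

step 1: scan A: cost=200, card=200
step 2: join B via merge
    card(P join B) = 200*150/(20) = 1500
    cost = 200 + 200*8 + 150*8 + 200 + 150 = 3350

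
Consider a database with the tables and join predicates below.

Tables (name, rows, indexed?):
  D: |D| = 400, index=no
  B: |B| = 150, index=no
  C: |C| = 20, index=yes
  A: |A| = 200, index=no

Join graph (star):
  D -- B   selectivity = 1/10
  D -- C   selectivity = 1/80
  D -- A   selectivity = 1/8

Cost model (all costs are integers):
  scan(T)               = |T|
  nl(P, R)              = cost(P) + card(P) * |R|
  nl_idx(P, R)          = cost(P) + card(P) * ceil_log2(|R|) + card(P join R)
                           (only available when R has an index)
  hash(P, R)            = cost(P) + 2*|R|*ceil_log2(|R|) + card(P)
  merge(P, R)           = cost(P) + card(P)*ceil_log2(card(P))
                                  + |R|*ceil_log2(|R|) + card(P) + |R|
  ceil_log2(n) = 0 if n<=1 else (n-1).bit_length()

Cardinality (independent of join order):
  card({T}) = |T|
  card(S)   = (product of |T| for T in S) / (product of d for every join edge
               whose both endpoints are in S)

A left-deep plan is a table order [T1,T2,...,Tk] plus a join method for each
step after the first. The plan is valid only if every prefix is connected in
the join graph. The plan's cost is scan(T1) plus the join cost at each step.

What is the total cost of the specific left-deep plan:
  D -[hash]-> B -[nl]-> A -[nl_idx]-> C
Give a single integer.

1990700

step 1: scan D: cost=400, card=400
step 2: join B via hash
    card(P join B) = 400*150/(10) = 6000
    cost = 400 + 2*150*8 + 400 = 3200
step 3: join A via nl
    card(P join A) = 6000*200/(8) = 150000
    cost = 3200 + 6000*200 = 1203200
step 4: join C via nl_idx
    card(P join C) = 150000*20/(80) = 37500
    cost = 1203200 + 150000*5 + 37500 = 1990700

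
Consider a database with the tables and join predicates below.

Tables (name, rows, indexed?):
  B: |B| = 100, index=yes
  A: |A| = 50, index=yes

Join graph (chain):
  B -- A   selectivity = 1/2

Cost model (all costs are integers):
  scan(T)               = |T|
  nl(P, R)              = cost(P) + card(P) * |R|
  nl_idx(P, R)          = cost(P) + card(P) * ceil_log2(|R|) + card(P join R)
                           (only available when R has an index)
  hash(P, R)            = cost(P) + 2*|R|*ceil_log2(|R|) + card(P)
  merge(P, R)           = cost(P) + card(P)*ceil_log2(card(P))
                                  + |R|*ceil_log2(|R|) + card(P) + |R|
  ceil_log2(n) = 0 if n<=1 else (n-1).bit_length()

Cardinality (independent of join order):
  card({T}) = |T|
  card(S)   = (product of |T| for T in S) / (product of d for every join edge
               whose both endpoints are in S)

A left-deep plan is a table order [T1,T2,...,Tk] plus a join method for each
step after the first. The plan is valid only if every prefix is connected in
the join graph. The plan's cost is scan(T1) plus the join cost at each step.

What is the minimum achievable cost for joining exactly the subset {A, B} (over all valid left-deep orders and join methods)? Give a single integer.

800

Selinger DP over subsets of {A,B}:
  {B}: scan cost=100, card=100
  {A}: scan cost=50, card=50
  {AB}: card=2500; try (A,hash)→800, (B,merge)→1200, (A,merge)→1250, (B,hash)→1500, (B,nl_idx)→2900, (A,nl_idx)→3200 …(+2); best=800 via (A,hash)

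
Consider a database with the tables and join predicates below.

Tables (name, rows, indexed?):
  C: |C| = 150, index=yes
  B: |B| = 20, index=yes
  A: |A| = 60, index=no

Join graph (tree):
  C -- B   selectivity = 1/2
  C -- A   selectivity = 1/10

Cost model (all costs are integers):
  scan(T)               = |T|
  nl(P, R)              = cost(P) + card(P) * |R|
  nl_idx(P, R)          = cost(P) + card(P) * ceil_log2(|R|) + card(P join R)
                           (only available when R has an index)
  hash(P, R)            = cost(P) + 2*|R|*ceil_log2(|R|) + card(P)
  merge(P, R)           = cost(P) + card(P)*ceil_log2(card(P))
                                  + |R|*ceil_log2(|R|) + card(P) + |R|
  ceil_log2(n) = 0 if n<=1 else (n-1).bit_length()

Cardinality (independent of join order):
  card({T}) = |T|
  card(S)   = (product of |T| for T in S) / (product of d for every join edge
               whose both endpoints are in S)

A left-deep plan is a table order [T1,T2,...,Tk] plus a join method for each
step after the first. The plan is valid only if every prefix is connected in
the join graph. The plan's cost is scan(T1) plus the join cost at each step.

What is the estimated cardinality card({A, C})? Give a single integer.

900

Tables in S: A(60), C(150)
Edges inside S: C-A(d=10)
numerator = 60 * 150 = 9000
denominator = 10 = 10
card(S) = 9000 / 10 = 900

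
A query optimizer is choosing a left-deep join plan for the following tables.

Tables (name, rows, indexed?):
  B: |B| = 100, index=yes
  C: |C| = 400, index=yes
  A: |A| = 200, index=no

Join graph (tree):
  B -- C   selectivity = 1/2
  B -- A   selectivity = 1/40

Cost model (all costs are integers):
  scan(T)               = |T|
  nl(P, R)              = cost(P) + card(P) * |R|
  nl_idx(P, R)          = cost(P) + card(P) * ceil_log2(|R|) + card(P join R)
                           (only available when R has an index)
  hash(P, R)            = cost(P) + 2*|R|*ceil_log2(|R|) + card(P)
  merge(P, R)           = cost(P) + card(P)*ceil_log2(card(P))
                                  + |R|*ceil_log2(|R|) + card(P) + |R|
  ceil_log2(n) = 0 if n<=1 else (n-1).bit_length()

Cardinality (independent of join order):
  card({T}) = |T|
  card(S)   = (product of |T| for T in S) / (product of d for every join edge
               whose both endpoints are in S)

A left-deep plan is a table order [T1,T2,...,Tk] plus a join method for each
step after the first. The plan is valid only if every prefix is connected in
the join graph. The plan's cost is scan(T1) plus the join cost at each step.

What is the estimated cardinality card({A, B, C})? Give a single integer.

Tables in S: A(200), B(100), C(400)
Edges inside S: B-C(d=2), B-A(d=40)
numerator = 200 * 100 * 400 = 8000000
denominator = 2 * 40 = 80
card(S) = 8000000 / 80 = 100000

100000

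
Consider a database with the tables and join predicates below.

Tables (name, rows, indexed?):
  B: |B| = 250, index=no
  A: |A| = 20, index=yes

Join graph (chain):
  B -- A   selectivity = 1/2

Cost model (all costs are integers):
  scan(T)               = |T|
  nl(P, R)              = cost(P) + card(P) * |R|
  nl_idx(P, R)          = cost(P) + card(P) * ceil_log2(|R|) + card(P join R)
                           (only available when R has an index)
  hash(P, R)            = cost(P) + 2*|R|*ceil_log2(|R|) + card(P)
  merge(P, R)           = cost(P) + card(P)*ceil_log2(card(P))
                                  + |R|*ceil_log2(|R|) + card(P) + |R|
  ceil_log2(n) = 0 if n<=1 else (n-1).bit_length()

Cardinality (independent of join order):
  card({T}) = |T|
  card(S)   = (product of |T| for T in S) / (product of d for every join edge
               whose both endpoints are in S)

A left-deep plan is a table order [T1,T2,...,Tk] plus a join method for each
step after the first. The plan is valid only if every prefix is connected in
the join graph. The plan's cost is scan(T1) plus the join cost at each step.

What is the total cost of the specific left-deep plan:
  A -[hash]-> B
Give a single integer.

step 1: scan A: cost=20, card=20
step 2: join B via hash
    card(P join B) = 20*250/(2) = 2500
    cost = 20 + 2*250*8 + 20 = 4040

4040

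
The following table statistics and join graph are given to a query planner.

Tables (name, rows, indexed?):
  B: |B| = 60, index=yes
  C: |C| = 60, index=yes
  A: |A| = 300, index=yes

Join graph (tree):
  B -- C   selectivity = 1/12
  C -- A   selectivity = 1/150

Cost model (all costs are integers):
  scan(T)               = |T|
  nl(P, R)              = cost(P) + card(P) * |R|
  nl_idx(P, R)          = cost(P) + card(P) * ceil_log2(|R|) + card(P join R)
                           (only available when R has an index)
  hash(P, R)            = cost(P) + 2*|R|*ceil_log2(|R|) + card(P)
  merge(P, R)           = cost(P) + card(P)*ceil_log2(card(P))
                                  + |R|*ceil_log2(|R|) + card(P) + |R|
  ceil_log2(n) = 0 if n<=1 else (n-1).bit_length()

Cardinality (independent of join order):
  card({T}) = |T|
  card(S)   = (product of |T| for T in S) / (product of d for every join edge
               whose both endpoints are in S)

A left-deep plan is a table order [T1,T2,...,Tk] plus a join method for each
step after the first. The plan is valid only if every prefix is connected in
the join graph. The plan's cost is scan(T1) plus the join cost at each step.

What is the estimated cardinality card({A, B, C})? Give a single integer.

Tables in S: A(300), B(60), C(60)
Edges inside S: B-C(d=12), C-A(d=150)
numerator = 300 * 60 * 60 = 1080000
denominator = 12 * 150 = 1800
card(S) = 1080000 / 1800 = 600

600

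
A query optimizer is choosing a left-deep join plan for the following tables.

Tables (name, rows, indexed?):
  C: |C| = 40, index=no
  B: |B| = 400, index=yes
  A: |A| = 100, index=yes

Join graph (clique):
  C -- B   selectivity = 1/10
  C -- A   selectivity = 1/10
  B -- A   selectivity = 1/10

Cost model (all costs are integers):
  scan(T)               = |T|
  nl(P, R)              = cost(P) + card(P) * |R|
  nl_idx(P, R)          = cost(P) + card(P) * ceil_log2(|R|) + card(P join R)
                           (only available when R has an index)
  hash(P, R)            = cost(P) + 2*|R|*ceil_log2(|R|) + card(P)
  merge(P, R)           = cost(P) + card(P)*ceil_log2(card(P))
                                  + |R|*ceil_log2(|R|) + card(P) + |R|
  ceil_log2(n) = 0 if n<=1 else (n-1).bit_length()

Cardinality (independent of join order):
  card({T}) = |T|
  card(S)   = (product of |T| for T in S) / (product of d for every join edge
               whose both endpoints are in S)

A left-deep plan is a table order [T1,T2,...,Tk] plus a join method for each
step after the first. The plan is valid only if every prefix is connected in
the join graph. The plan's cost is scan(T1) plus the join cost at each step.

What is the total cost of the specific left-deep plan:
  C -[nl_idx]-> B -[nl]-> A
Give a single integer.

162000

step 1: scan C: cost=40, card=40
step 2: join B via nl_idx
    card(P join B) = 40*400/(10) = 1600
    cost = 40 + 40*9 + 1600 = 2000
step 3: join A via nl
    card(P join A) = 1600*100/(10*10) = 1600
    cost = 2000 + 1600*100 = 162000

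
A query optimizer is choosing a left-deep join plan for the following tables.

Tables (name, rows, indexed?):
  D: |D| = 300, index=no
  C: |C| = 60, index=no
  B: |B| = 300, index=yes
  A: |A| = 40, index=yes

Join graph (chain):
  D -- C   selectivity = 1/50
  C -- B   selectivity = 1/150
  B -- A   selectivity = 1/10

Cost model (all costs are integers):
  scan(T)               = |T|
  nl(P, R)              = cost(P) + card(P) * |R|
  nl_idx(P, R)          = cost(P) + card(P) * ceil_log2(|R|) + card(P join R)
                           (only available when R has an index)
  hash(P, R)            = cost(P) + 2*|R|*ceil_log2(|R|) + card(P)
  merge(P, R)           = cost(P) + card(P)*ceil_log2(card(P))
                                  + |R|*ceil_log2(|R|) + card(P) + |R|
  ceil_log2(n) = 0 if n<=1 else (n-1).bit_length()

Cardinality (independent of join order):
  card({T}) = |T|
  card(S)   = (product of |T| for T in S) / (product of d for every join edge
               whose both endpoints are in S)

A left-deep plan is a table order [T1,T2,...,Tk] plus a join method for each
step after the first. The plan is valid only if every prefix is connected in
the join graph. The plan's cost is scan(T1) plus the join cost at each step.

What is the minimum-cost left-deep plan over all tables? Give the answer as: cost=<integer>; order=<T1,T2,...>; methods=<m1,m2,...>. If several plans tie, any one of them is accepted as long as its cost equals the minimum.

cost=5880; order=C,B,D,A; methods=nl_idx,merge,hash

Selinger DP (subsets sized 1..n):
  {D}: scan cost=300, card=300
  {C}: scan cost=60, card=60
  {B}: scan cost=300, card=300
  {A}: scan cost=40, card=40
  {CD}: card=360; try (C,hash)→1320, (D,merge)→3480, (C,merge)→3720, (D,hash)→5520, (D,nl)→18060, (C,nl)→18300; best=1320 via (C,hash)
  {BC}: card=120; try (B,nl_idx)→720, (C,hash)→1320, (B,merge)→3480, (C,merge)→3720, (B,hash)→5520, (B,nl)→18060 …(+1); best=720 via (B,nl_idx)
  {AB}: card=1200; try (A,hash)→1080, (B,nl_idx)→1600, (A,nl_idx)→3300, (B,merge)→3320, (A,merge)→3580, (B,hash)→5480 …(+2); best=1080 via (A,hash)
  {BCD}: card=720; try (D,merge)→4680, (B,nl_idx)→5280, (D,hash)→6240, (B,hash)→7080, (B,merge)→7920, (D,nl)→36720 …(+1); best=4680 via (D,merge)
  {ABC}: card=480; try (A,hash)→1320, (A,nl_idx)→1920, (A,merge)→1960, (C,hash)→3000, (A,nl)→5520, (C,merge)→15900 …(+1); best=1320 via (A,hash)
  {ABCD}: card=2880; try (A,hash)→5880, (D,hash)→7200, (D,merge)→9120, (A,nl_idx)→11880, (A,merge)→12880, (A,nl)→33480 …(+1); best=5880 via (A,hash)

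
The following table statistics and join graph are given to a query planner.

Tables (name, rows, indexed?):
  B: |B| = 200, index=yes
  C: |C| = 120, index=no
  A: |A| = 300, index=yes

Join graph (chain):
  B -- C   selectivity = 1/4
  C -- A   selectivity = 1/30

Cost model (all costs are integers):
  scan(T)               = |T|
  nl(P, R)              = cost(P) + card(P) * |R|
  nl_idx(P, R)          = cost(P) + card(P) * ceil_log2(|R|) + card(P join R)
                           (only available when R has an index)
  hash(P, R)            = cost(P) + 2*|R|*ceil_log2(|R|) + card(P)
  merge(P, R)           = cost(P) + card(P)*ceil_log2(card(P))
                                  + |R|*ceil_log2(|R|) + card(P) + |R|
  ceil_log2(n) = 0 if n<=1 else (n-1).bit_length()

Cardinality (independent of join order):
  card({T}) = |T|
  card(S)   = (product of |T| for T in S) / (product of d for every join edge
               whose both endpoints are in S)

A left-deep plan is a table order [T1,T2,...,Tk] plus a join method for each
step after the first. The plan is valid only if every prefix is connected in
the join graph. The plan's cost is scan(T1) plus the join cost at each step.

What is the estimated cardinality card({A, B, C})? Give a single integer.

60000

Tables in S: A(300), B(200), C(120)
Edges inside S: B-C(d=4), C-A(d=30)
numerator = 300 * 200 * 120 = 7200000
denominator = 4 * 30 = 120
card(S) = 7200000 / 120 = 60000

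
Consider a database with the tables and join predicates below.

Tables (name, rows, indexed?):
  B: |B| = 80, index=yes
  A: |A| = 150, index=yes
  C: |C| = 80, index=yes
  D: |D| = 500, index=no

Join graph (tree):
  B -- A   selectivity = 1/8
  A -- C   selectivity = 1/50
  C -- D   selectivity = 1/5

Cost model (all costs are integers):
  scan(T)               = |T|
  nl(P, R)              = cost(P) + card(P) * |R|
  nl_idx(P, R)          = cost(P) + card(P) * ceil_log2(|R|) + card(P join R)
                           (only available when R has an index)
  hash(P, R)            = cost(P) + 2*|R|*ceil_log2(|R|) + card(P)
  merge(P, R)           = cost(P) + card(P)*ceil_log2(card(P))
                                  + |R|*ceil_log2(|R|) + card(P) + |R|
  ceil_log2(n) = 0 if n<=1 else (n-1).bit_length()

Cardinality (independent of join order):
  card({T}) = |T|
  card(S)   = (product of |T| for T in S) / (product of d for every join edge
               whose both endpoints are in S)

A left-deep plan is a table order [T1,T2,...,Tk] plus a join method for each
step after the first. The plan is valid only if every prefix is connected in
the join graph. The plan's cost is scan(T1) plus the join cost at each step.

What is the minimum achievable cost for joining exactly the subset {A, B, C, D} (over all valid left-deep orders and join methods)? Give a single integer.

Selinger DP over subsets of {A,B,C,D}:
  {B}: scan cost=80, card=80
  {A}: scan cost=150, card=150
  {C}: scan cost=80, card=80
  {D}: scan cost=500, card=500
  {AB}: card=1500; try (B,hash)→1420, (A,merge)→2070, (B,merge)→2140, (A,nl_idx)→2220, (A,hash)→2560, (B,nl_idx)→2700 …(+2); best=1420 via (B,hash)
  {AC}: card=240; try (A,nl_idx)→960, (C,hash)→1420, (C,nl_idx)→1440, (A,merge)→2070, (C,merge)→2140, (A,hash)→2560 …(+2); best=960 via (A,nl_idx)
  {CD}: card=8000; try (C,hash)→2120, (D,merge)→5720, (C,merge)→6140, (D,hash)→9160, (C,nl_idx)→12000, (D,nl)→40080 …(+1); best=2120 via (C,hash)
  {ABC}: card=2400; try (B,hash)→2320, (B,merge)→3760, (C,hash)→4040, (B,nl_idx)→5040, (C,nl_idx)→14320, (C,merge)→20060 …(+2); best=2320 via (B,hash)
  {ACD}: card=24000; try (D,merge)→8120, (D,hash)→10200, (A,hash)→12520, (A,nl_idx)→90120, (A,merge)→115470, (D,nl)→120960 …(+1); best=8120 via (D,merge)
  {ABCD}: card=240000; try (D,hash)→13720, (B,hash)→33240, (D,merge)→38520, (B,merge)→392760, (B,nl_idx)→416120, (D,nl)→1202320 …(+1); best=13720 via (D,hash)

13720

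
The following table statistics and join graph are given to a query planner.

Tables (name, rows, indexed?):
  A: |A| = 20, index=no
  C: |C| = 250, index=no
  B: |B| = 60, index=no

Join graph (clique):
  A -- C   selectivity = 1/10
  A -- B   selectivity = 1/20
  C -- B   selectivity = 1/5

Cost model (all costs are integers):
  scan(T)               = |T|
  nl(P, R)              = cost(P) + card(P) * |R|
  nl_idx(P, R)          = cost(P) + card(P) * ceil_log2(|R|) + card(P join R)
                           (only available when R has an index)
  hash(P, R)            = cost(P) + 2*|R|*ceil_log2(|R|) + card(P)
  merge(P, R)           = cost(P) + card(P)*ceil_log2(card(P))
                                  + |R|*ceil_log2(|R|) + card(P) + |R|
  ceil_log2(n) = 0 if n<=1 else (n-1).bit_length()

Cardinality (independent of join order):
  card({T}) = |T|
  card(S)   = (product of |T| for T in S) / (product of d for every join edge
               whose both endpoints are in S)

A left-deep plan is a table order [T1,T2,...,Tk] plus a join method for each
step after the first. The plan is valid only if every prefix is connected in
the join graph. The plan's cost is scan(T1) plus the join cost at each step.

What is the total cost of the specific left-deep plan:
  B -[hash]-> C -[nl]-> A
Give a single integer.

step 1: scan B: cost=60, card=60
step 2: join C via hash
    card(P join C) = 60*250/(5) = 3000
    cost = 60 + 2*250*8 + 60 = 4120
step 3: join A via nl
    card(P join A) = 3000*20/(10*20) = 300
    cost = 4120 + 3000*20 = 64120

64120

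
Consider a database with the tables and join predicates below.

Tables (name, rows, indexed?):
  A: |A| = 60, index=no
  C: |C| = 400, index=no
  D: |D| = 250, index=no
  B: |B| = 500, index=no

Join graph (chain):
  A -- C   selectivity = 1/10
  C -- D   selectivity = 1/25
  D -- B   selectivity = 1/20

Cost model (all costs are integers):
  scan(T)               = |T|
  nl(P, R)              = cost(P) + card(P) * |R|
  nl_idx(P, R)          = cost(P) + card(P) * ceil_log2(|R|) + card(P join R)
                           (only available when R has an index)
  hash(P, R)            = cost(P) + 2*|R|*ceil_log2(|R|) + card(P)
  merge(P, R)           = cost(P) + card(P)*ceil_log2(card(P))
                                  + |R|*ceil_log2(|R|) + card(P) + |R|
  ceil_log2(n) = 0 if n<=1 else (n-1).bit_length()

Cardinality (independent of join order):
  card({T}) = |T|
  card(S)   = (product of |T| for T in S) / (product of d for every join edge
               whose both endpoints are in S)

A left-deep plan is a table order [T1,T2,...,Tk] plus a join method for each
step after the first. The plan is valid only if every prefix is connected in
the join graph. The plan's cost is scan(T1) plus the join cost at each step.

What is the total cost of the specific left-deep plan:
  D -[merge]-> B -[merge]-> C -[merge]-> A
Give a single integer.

step 1: scan D: cost=250, card=250
step 2: join B via merge
    card(P join B) = 250*500/(20) = 6250
    cost = 250 + 250*8 + 500*9 + 250 + 500 = 7500
step 3: join C via merge
    card(P join C) = 6250*400/(25) = 100000
    cost = 7500 + 6250*13 + 400*9 + 6250 + 400 = 99000
step 4: join A via merge
    card(P join A) = 100000*60/(10) = 600000
    cost = 99000 + 100000*17 + 60*6 + 100000 + 60 = 1899420

1899420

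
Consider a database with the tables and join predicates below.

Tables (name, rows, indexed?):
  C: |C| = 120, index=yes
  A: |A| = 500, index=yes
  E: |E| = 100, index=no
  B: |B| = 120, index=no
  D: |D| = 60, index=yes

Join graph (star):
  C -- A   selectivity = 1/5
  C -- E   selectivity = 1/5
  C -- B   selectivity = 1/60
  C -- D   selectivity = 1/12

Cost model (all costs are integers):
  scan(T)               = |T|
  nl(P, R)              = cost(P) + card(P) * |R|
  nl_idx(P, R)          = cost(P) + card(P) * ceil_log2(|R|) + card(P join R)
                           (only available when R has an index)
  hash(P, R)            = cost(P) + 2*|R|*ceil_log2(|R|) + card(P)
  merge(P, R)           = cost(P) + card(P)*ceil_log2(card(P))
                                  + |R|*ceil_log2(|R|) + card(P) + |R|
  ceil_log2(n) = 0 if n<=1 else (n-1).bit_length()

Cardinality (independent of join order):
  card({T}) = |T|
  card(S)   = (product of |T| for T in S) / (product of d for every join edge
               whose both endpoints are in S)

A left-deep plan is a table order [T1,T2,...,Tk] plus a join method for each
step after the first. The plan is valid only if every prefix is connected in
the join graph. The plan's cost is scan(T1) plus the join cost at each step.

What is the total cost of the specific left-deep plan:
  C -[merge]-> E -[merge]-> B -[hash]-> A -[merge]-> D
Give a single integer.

9648260

step 1: scan C: cost=120, card=120
step 2: join E via merge
    card(P join E) = 120*100/(5) = 2400
    cost = 120 + 120*7 + 100*7 + 120 + 100 = 1880
step 3: join B via merge
    card(P join B) = 2400*120/(60) = 4800
    cost = 1880 + 2400*12 + 120*7 + 2400 + 120 = 34040
step 4: join A via hash
    card(P join A) = 4800*500/(5) = 480000
    cost = 34040 + 2*500*9 + 4800 = 47840
step 5: join D via merge
    card(P join D) = 480000*60/(12) = 2400000
    cost = 47840 + 480000*19 + 60*6 + 480000 + 60 = 9648260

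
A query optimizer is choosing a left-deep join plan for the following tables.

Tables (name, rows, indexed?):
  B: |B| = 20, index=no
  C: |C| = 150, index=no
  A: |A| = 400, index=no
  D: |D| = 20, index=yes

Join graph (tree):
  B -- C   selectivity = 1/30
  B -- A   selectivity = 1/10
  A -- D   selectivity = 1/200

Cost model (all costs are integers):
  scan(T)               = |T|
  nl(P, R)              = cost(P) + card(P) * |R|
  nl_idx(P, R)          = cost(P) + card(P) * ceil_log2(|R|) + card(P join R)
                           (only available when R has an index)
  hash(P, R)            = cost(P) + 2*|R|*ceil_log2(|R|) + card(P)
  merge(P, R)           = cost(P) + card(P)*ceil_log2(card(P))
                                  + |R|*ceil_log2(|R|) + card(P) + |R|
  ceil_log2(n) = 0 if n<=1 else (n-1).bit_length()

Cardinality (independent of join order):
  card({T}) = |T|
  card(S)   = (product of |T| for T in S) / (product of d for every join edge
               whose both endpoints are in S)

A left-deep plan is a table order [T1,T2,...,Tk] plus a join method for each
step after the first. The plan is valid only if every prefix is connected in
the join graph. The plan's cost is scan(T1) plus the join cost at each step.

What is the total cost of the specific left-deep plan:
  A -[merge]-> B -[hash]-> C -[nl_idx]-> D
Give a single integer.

step 1: scan A: cost=400, card=400
step 2: join B via merge
    card(P join B) = 400*20/(10) = 800
    cost = 400 + 400*9 + 20*5 + 400 + 20 = 4520
step 3: join C via hash
    card(P join C) = 800*150/(30) = 4000
    cost = 4520 + 2*150*8 + 800 = 7720
step 4: join D via nl_idx
    card(P join D) = 4000*20/(200) = 400
    cost = 7720 + 4000*5 + 400 = 28120

28120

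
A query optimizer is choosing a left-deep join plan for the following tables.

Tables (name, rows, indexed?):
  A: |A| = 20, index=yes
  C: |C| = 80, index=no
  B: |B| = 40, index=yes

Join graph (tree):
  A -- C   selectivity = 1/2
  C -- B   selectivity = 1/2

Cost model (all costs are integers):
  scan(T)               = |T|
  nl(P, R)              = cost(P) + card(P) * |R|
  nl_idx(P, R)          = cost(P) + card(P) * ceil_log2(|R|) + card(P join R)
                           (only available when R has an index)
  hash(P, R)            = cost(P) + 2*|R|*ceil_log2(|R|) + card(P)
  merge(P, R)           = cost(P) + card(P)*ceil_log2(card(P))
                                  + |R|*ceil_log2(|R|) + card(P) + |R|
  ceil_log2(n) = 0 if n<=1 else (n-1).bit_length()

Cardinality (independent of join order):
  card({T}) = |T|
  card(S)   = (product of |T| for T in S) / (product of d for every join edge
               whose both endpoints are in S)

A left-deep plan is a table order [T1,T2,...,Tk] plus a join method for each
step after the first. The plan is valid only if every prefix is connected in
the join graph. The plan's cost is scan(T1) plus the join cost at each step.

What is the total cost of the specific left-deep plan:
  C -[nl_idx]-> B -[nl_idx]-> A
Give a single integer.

step 1: scan C: cost=80, card=80
step 2: join B via nl_idx
    card(P join B) = 80*40/(2) = 1600
    cost = 80 + 80*6 + 1600 = 2160
step 3: join A via nl_idx
    card(P join A) = 1600*20/(2) = 16000
    cost = 2160 + 1600*5 + 16000 = 26160

26160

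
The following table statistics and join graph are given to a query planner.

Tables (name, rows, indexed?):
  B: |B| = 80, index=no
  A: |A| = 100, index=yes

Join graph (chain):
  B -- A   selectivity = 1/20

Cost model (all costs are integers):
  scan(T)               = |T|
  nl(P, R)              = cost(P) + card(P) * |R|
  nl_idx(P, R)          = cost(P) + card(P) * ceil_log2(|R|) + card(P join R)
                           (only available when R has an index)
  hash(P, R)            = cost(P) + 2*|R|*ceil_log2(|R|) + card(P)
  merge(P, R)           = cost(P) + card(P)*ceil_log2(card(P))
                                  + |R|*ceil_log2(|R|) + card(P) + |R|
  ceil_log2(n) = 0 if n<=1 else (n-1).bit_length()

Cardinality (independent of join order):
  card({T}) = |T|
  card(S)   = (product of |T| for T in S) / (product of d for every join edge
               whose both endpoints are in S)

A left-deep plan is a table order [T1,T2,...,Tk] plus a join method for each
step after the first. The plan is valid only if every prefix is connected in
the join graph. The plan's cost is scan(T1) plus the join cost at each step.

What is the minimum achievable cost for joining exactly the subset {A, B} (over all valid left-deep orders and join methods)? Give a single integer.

Selinger DP over subsets of {A,B}:
  {B}: scan cost=80, card=80
  {A}: scan cost=100, card=100
  {AB}: card=400; try (A,nl_idx)→1040, (B,hash)→1320, (A,merge)→1520, (B,merge)→1540, (A,hash)→1560, (A,nl)→8080 …(+1); best=1040 via (A,nl_idx)

1040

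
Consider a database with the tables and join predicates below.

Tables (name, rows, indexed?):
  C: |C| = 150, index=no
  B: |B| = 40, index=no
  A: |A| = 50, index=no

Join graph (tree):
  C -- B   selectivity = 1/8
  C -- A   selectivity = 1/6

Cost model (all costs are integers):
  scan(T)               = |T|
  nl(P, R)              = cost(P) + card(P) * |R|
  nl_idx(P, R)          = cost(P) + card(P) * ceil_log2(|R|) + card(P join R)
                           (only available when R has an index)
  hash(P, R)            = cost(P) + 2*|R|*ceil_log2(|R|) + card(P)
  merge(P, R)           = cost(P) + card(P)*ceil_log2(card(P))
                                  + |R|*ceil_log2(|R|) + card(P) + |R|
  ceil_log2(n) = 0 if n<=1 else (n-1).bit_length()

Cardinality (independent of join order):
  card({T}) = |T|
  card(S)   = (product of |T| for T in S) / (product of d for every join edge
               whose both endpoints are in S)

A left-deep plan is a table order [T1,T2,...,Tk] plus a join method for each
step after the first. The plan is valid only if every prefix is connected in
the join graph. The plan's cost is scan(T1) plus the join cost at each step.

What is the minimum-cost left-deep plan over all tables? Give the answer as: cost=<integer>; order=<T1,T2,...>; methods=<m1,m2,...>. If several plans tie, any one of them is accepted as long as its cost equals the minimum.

cost=2130; order=C,B,A; methods=hash,hash

Selinger DP (subsets sized 1..n):
  {C}: scan cost=150, card=150
  {B}: scan cost=40, card=40
  {A}: scan cost=50, card=50
  {BC}: card=750; try (B,hash)→780, (C,merge)→1670, (B,merge)→1780, (C,hash)→2480, (C,nl)→6040, (B,nl)→6150; best=780 via (B,hash)
  {AC}: card=1250; try (A,hash)→900, (C,merge)→1750, (A,merge)→1850, (C,hash)→2500, (C,nl)→7550, (A,nl)→7650; best=900 via (A,hash)
  {ABC}: card=6250; try (A,hash)→2130, (B,hash)→2630, (A,merge)→9380, (B,merge)→16180, (A,nl)→38280, (B,nl)→50900; best=2130 via (A,hash)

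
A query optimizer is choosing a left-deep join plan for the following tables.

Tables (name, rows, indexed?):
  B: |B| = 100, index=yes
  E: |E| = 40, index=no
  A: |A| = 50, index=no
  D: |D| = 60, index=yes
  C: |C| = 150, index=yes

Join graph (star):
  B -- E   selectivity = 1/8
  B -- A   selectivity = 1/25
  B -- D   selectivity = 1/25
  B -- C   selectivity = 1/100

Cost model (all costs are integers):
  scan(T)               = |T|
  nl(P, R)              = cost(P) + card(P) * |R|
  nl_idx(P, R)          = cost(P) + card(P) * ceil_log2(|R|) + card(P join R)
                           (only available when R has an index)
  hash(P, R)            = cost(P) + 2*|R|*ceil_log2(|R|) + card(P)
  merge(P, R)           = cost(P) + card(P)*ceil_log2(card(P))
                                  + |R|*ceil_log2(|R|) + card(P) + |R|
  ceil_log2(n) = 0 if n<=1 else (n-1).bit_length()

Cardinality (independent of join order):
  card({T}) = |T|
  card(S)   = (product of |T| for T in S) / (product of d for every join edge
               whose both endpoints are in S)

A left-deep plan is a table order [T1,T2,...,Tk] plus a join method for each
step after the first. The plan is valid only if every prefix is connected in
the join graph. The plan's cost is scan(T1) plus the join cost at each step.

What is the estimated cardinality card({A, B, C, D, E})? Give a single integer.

Tables in S: A(50), B(100), C(150), D(60), E(40)
Edges inside S: B-E(d=8), B-A(d=25), B-D(d=25), B-C(d=100)
numerator = 50 * 100 * 150 * 60 * 40 = 1800000000
denominator = 8 * 25 * 25 * 100 = 500000
card(S) = 1800000000 / 500000 = 3600

3600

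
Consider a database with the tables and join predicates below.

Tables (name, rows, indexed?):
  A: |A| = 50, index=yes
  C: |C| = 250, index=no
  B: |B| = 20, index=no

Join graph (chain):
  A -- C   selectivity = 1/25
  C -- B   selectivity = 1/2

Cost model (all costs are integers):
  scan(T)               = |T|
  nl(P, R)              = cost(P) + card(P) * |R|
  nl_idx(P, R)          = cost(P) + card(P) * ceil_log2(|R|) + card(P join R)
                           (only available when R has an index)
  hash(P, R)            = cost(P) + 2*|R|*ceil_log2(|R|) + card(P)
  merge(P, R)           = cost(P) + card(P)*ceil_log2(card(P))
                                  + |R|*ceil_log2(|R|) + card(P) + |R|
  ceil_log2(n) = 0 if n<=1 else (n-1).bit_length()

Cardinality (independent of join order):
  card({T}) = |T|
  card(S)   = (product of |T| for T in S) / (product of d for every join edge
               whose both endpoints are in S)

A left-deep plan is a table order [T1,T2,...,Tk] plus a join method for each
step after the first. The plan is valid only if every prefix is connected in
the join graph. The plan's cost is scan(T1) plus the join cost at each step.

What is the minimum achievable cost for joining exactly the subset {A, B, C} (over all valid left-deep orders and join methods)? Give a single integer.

1800

Selinger DP over subsets of {A,B,C}:
  {A}: scan cost=50, card=50
  {C}: scan cost=250, card=250
  {B}: scan cost=20, card=20
  {AC}: card=500; try (A,hash)→1100, (A,nl_idx)→2250, (C,merge)→2650, (A,merge)→2850, (C,hash)→4100, (C,nl)→12550 …(+1); best=1100 via (A,hash)
  {BC}: card=2500; try (B,hash)→700, (C,merge)→2390, (B,merge)→2620, (C,hash)→4040, (C,nl)→5020, (B,nl)→5250; best=700 via (B,hash)
  {ABC}: card=5000; try (B,hash)→1800, (A,hash)→3800, (B,merge)→6220, (B,nl)→11100, (A,nl_idx)→20700, (A,merge)→33550 …(+1); best=1800 via (B,hash)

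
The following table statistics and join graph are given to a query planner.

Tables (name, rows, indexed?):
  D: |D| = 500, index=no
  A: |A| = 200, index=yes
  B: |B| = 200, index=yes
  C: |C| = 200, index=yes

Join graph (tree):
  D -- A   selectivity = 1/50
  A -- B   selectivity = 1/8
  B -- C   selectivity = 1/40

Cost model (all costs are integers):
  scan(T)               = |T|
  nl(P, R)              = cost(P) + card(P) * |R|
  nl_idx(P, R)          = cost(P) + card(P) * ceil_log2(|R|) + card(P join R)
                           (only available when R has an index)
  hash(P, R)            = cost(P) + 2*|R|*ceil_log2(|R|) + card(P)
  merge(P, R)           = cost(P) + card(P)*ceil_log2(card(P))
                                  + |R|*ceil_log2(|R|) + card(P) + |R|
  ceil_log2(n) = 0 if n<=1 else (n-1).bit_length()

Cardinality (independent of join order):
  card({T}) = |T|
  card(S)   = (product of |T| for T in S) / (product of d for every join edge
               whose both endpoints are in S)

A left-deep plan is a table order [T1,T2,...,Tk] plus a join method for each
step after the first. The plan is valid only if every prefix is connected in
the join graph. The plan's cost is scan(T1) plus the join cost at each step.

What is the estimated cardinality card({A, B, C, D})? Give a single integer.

Tables in S: A(200), B(200), C(200), D(500)
Edges inside S: D-A(d=50), A-B(d=8), B-C(d=40)
numerator = 200 * 200 * 200 * 500 = 4000000000
denominator = 50 * 8 * 40 = 16000
card(S) = 4000000000 / 16000 = 250000

250000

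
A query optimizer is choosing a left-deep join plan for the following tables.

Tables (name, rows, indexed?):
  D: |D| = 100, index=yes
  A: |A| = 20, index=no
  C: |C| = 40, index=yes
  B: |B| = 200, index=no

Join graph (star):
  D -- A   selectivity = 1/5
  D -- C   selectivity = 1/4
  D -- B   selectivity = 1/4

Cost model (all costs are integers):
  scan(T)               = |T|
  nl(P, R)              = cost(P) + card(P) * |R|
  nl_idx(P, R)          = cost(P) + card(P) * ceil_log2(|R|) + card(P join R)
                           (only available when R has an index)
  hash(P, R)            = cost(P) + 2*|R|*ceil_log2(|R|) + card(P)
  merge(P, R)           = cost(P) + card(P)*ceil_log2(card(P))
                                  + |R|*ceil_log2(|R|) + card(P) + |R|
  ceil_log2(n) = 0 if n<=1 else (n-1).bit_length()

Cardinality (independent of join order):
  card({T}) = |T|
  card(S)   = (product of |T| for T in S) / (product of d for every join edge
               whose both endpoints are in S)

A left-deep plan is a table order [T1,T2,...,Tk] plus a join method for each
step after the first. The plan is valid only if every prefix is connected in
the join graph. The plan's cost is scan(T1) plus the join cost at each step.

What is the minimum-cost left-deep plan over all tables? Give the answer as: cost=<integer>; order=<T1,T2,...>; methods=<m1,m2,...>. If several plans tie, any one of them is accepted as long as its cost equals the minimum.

Selinger DP (subsets sized 1..n):
  {D}: scan cost=100, card=100
  {A}: scan cost=20, card=20
  {C}: scan cost=40, card=40
  {B}: scan cost=200, card=200
  {AD}: card=400; try (A,hash)→400, (D,nl_idx)→560, (D,merge)→940, (A,merge)→1020, (D,hash)→1440, (D,nl)→2020 …(+1); best=400 via (A,hash)
  {CD}: card=1000; try (C,hash)→680, (D,merge)→1120, (C,merge)→1180, (D,nl_idx)→1320, (D,hash)→1480, (C,nl_idx)→1700 …(+2); best=680 via (C,hash)
  {BD}: card=5000; try (D,hash)→1800, (B,merge)→2700, (D,merge)→2800, (B,hash)→3400, (D,nl_idx)→6600, (B,nl)→20100 …(+1); best=1800 via (D,hash)
  {ACD}: card=4000; try (C,hash)→1280, (A,hash)→1880, (C,merge)→4680, (C,nl_idx)→6800, (A,merge)→11800, (C,nl)→16400 …(+1); best=1280 via (C,hash)
  {ABD}: card=20000; try (B,hash)→4000, (B,merge)→6200, (A,hash)→7000, (A,merge)→71920, (B,nl)→80400, (A,nl)→101800; best=4000 via (B,hash)
  {BCD}: card=50000; try (B,hash)→4880, (C,hash)→7280, (B,merge)→13480, (C,merge)→72080, (C,nl_idx)→81800, (B,nl)→200680 …(+1); best=4880 via (B,hash)
  {ABCD}: card=200000; try (B,hash)→8480, (C,hash)→24480, (B,merge)→55080, (A,hash)→55080, (C,nl_idx)→324000, (C,merge)→324280 …(+4); best=8480 via (B,hash)

cost=8480; order=D,A,C,B; methods=hash,hash,hash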